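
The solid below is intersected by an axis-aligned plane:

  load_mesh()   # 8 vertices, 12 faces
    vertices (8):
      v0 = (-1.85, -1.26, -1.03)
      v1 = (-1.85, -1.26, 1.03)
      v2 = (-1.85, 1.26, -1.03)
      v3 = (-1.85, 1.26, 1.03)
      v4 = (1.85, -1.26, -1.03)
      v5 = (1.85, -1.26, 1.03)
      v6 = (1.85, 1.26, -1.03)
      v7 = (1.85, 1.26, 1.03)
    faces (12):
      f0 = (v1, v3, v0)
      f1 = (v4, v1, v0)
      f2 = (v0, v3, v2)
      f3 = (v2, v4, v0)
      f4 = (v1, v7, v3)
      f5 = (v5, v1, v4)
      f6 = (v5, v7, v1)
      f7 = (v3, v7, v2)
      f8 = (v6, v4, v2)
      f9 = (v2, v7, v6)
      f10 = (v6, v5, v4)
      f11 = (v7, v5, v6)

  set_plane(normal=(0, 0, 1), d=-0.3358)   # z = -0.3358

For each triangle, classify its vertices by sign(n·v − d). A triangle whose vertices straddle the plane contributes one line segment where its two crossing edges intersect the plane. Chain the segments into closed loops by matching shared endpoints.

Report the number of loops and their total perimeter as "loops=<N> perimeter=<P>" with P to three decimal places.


Straddling triangles (8 of 12):
  (v1,v3,v0) [++-] → (-1.85, -0.410784, -0.3358)–(-1.85, -1.26, -0.3358)  len=0.8492
  (v4,v1,v0) [-+-] → (0.603136, -1.26, -0.3358)–(-1.85, -1.26, -0.3358)  len=2.4531
  (v0,v3,v2) [-+-] → (-1.85, -0.410784, -0.3358)–(-1.85, 1.26, -0.3358)  len=1.6708
  (v5,v1,v4) [++-] → (0.603136, -1.26, -0.3358)–(1.85, -1.26, -0.3358)  len=1.2469
  (v3,v7,v2) [++-] → (-0.603136, 1.26, -0.3358)–(-1.85, 1.26, -0.3358)  len=1.2469
  (v2,v7,v6) [-+-] → (-0.603136, 1.26, -0.3358)–(1.85, 1.26, -0.3358)  len=2.4531
  (v6,v5,v4) [-+-] → (1.85, 0.410784, -0.3358)–(1.85, -1.26, -0.3358)  len=1.6708
  (v7,v5,v6) [++-] → (1.85, 0.410784, -0.3358)–(1.85, 1.26, -0.3358)  len=0.8492

Chained into 1 loop(s):
  loop 1: 8 segments, perimeter = 12.4400
Total perimeter = 12.440

loops=1 perimeter=12.440


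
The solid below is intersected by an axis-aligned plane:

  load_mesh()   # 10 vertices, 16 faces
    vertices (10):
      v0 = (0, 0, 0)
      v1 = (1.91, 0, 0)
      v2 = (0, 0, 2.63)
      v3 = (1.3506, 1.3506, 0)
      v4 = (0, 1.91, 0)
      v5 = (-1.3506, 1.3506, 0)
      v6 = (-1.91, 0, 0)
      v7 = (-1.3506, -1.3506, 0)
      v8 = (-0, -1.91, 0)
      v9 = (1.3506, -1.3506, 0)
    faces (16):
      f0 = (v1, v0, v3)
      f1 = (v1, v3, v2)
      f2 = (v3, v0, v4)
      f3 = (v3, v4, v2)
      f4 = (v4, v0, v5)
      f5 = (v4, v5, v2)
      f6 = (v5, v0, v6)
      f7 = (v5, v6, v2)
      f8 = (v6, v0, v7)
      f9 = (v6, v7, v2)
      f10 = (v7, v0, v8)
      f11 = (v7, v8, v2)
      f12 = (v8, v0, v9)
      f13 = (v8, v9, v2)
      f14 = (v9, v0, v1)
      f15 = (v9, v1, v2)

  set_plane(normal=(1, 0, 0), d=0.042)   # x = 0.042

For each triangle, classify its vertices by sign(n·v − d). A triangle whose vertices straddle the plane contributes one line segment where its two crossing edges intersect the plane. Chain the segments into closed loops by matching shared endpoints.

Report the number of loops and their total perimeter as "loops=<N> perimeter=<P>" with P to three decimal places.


loops=1 perimeter=10.181

Straddling triangles (8 of 16):
  (v1,v0,v3) [+-+] → (0.042, 0, 0)–(0.042, 0.042, 0)  len=0.0420
  (v1,v3,v2) [++-] → (0.042, 0.042, 2.54821)–(0.042, 0, 2.57217)  len=0.0484
  (v3,v0,v4) [+--] → (0.042, 0.042, 0)–(0.042, 1.8926, 0)  len=1.8506
  (v3,v4,v2) [+--] → (0.042, 1.8926, 0)–(0.042, 0.042, 2.54821)  len=3.1493
  (v8,v0,v9) [--+] → (0.042, -0.042, 0)–(0.042, -1.8926, 0)  len=1.8506
  (v8,v9,v2) [-+-] → (0.042, -1.8926, 0)–(0.042, -0.042, 2.54821)  len=3.1493
  (v9,v0,v1) [+-+] → (0.042, -0.042, 0)–(0.042, 0, 0)  len=0.0420
  (v9,v1,v2) [++-] → (0.042, 0, 2.57217)–(0.042, -0.042, 2.54821)  len=0.0484

Chained into 1 loop(s):
  loop 1: 8 segments, perimeter = 10.1805
Total perimeter = 10.181


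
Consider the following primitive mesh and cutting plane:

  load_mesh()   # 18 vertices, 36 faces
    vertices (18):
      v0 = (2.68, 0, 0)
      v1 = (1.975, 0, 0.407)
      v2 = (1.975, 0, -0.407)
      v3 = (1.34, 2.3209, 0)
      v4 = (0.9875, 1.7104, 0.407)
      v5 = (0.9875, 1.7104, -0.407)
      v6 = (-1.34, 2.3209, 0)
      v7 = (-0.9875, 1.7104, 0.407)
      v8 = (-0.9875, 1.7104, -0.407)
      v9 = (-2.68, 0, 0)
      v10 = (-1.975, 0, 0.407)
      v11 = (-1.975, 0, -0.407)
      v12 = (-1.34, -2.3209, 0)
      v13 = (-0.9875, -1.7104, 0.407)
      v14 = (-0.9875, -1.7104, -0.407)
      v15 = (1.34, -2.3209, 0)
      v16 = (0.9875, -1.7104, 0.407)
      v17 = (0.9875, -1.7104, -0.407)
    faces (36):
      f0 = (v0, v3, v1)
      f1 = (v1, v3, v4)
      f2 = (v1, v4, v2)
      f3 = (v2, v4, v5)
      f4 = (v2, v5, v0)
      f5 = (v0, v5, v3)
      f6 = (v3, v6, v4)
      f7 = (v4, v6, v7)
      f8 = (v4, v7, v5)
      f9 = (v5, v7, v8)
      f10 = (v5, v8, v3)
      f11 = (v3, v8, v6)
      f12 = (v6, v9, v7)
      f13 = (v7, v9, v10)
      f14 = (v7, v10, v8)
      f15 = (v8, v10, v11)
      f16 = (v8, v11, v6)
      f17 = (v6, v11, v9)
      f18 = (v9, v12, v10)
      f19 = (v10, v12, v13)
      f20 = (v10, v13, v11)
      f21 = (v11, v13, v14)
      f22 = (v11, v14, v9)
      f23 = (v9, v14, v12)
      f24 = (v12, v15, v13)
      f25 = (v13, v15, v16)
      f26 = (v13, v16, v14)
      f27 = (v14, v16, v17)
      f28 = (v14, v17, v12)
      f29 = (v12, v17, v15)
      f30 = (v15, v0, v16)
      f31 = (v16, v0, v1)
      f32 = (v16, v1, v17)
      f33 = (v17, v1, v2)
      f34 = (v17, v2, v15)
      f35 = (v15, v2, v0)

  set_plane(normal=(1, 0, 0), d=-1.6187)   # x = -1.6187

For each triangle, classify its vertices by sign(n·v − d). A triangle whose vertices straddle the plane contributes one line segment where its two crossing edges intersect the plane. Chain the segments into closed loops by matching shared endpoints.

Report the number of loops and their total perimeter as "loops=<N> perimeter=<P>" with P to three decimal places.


Straddling triangles (12 of 36):
  (v6,v9,v7) [+-+] → (-1.6187, 1.83819, 0)–(-1.6187, 1.07252, 0.255214)  len=0.8071
  (v7,v9,v10) [+--] → (-1.6187, 1.07252, 0.255214)–(-1.6187, 0.61713, 0.407)  len=0.4800
  (v7,v10,v8) [+-+] → (-1.6187, 0.61713, 0.407)–(-1.6187, 0.61713, 0.113301)  len=0.2937
  (v8,v10,v11) [+--] → (-1.6187, 0.61713, 0.113301)–(-1.6187, 0.61713, -0.407)  len=0.5203
  (v8,v11,v6) [+-+] → (-1.6187, 0.61713, -0.407)–(-1.6187, 1.30226, -0.178631)  len=0.7222
  (v6,v11,v9) [+--] → (-1.6187, 1.30226, -0.178631)–(-1.6187, 1.83819, 0)  len=0.5649
  (v9,v12,v10) [-+-] → (-1.6187, -1.83819, 0)–(-1.6187, -1.30226, 0.178631)  len=0.5649
  (v10,v12,v13) [-++] → (-1.6187, -1.30226, 0.178631)–(-1.6187, -0.61713, 0.407)  len=0.7222
  (v10,v13,v11) [-+-] → (-1.6187, -0.61713, 0.407)–(-1.6187, -0.61713, -0.113301)  len=0.5203
  (v11,v13,v14) [-++] → (-1.6187, -0.61713, -0.113301)–(-1.6187, -0.61713, -0.407)  len=0.2937
  (v11,v14,v9) [-+-] → (-1.6187, -0.61713, -0.407)–(-1.6187, -1.07252, -0.255214)  len=0.4800
  (v9,v14,v12) [-++] → (-1.6187, -1.07252, -0.255214)–(-1.6187, -1.83819, 0)  len=0.8071

Chained into 2 loop(s):
  loop 1: 6 segments, perimeter = 3.3882
  loop 2: 6 segments, perimeter = 3.3882
Total perimeter = 6.776

loops=2 perimeter=6.776


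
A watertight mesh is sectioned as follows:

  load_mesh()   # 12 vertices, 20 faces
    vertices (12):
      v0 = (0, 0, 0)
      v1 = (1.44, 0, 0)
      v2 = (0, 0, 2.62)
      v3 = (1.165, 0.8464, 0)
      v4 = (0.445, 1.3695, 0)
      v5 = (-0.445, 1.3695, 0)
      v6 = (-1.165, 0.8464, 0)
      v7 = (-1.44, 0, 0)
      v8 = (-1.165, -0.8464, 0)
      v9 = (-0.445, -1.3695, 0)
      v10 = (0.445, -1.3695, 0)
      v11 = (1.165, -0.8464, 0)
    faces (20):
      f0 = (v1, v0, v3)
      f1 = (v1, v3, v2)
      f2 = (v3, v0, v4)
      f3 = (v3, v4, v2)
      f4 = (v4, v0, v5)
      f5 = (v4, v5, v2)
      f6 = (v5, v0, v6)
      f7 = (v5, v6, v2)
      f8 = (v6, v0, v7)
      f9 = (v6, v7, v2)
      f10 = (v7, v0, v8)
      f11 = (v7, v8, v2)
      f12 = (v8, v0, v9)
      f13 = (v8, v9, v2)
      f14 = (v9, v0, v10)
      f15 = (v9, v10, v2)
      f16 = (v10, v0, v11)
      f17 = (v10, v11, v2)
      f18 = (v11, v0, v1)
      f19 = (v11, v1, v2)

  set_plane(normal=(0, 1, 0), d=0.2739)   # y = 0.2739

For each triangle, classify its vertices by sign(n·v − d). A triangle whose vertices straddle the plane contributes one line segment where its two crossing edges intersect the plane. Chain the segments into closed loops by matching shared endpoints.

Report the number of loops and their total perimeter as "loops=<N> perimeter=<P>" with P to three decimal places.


loops=1 perimeter=7.791

Straddling triangles (10 of 20):
  (v1,v0,v3) [--+] → (0.377001, 0.2739, 0)–(1.35101, 0.2739, 0)  len=0.9740
  (v1,v3,v2) [-+-] → (1.35101, 0.2739, 0)–(0.377001, 0.2739, 1.77215)  len=2.0222
  (v3,v0,v4) [+-+] → (0.377001, 0.2739, 0)–(0.089, 0.2739, 0)  len=0.2880
  (v3,v4,v2) [++-] → (0.089, 0.2739, 2.096)–(0.377001, 0.2739, 1.77215)  len=0.4334
  (v4,v0,v5) [+-+] → (0.089, 0.2739, 0)–(-0.089, 0.2739, 0)  len=0.1780
  (v4,v5,v2) [++-] → (-0.089, 0.2739, 2.096)–(0.089, 0.2739, 2.096)  len=0.1780
  (v5,v0,v6) [+-+] → (-0.089, 0.2739, 0)–(-0.377001, 0.2739, 0)  len=0.2880
  (v5,v6,v2) [++-] → (-0.377001, 0.2739, 1.77215)–(-0.089, 0.2739, 2.096)  len=0.4334
  (v6,v0,v7) [+--] → (-0.377001, 0.2739, 0)–(-1.35101, 0.2739, 0)  len=0.9740
  (v6,v7,v2) [+--] → (-1.35101, 0.2739, 0)–(-0.377001, 0.2739, 1.77215)  len=2.0222

Chained into 1 loop(s):
  loop 1: 10 segments, perimeter = 7.7911
Total perimeter = 7.791


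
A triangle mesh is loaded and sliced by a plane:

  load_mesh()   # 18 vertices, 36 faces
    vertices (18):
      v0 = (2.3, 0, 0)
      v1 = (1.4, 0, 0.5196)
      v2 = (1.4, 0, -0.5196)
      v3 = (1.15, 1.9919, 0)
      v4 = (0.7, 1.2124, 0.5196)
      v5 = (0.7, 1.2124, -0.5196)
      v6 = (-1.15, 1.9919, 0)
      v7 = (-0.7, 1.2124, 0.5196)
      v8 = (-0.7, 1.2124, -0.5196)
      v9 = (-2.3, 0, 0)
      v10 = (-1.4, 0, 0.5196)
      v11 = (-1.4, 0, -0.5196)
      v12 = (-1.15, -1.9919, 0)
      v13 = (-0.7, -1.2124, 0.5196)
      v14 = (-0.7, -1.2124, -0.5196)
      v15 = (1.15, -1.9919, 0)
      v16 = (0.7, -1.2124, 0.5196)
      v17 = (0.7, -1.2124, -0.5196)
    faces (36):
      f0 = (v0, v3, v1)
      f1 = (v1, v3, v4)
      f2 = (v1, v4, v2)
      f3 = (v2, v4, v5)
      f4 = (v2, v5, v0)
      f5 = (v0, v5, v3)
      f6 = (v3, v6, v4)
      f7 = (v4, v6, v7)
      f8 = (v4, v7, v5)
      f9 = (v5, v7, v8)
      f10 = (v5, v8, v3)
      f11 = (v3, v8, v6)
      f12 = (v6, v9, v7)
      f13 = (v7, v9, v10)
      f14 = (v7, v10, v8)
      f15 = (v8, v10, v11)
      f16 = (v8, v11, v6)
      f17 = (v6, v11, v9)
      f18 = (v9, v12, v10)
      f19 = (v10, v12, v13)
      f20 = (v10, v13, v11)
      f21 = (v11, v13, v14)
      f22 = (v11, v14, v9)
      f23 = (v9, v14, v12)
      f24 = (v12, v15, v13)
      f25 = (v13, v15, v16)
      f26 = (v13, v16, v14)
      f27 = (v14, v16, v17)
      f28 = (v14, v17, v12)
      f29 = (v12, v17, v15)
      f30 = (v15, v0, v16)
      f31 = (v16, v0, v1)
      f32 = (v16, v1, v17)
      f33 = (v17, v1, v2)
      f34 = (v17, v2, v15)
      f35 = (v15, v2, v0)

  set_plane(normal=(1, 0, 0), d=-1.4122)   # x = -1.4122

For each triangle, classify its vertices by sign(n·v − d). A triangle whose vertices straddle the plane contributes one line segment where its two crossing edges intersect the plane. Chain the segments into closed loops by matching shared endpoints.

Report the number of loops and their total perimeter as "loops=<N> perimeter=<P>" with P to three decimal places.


Straddling triangles (6 of 36):
  (v6,v9,v7) [+-+] → (-1.4122, 1.53775, 0)–(-1.4122, 0.67273, 0.288313)  len=0.9118
  (v7,v9,v10) [+-+] → (-1.4122, 0.67273, 0.288313)–(-1.4122, 0, 0.512557)  len=0.7091
  (v6,v11,v9) [++-] → (-1.4122, 0, -0.512557)–(-1.4122, 1.53775, 0)  len=1.6209
  (v9,v12,v10) [-++] → (-1.4122, -1.53775, 0)–(-1.4122, 0, 0.512557)  len=1.6209
  (v11,v14,v9) [++-] → (-1.4122, -0.67273, -0.288313)–(-1.4122, 0, -0.512557)  len=0.7091
  (v9,v14,v12) [-++] → (-1.4122, -0.67273, -0.288313)–(-1.4122, -1.53775, 0)  len=0.9118

Chained into 1 loop(s):
  loop 1: 6 segments, perimeter = 6.4837
Total perimeter = 6.484

loops=1 perimeter=6.484


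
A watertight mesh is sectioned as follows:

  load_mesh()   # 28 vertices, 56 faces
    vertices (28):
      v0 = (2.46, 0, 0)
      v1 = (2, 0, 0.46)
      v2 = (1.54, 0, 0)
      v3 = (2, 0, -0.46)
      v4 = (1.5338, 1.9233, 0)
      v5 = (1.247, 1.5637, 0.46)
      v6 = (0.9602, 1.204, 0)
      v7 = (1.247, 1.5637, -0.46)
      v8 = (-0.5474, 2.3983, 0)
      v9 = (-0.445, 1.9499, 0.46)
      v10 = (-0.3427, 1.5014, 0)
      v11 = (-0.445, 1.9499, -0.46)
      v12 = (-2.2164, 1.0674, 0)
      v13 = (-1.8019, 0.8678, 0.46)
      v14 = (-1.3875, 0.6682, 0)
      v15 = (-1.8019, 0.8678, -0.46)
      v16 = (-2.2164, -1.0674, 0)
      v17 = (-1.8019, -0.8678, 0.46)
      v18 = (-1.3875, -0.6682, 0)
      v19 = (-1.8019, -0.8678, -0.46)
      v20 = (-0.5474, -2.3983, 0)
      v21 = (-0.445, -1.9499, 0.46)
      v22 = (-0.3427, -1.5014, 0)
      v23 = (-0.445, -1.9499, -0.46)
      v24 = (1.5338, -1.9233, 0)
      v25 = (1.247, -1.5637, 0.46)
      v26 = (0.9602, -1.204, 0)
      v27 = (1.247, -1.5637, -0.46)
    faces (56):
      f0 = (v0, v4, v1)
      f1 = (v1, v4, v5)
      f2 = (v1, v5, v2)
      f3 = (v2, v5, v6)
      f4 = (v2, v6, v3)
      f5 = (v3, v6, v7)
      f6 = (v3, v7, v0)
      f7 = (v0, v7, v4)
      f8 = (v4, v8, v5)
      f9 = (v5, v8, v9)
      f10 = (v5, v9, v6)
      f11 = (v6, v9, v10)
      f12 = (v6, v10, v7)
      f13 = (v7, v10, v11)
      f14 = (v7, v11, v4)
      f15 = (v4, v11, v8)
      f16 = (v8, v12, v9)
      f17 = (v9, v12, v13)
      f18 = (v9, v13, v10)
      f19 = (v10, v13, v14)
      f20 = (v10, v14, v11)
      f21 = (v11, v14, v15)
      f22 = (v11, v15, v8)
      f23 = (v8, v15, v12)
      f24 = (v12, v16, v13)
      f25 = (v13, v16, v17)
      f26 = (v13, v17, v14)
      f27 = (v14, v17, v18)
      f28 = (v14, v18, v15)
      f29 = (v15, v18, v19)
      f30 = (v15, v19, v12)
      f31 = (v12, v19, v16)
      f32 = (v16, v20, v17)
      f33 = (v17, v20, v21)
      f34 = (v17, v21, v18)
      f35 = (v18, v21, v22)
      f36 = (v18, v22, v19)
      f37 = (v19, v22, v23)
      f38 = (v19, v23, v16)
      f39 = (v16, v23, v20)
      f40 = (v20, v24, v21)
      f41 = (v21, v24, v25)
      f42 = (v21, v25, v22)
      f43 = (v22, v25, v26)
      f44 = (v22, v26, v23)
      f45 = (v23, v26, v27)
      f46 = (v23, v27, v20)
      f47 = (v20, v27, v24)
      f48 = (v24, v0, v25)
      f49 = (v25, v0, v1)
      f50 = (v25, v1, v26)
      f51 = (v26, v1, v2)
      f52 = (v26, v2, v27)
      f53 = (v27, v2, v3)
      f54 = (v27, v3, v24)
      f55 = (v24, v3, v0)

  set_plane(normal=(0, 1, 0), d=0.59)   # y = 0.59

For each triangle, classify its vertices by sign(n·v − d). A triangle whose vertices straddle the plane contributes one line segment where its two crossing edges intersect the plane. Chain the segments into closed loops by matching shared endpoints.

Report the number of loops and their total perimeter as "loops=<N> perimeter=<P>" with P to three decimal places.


Straddling triangles (16 of 56):
  (v0,v4,v1) [-+-] → (2.17587, 0.59, 0)–(1.85699, 0.59, 0.318888)  len=0.4510
  (v1,v4,v5) [-++] → (1.85699, 0.59, 0.318888)–(1.71589, 0.59, 0.46)  len=0.1996
  (v1,v5,v2) [-+-] → (1.71589, 0.59, 0.46)–(1.42945, 0.59, 0.173563)  len=0.4051
  (v2,v5,v6) [-++] → (1.42945, 0.59, 0.173563)–(1.25588, 0.59, 0)  len=0.2455
  (v2,v6,v3) [-+-] → (1.25588, 0.59, 0)–(1.49046, 0.59, -0.234585)  len=0.3318
  (v3,v6,v7) [-++] → (1.49046, 0.59, -0.234585)–(1.71589, 0.59, -0.46)  len=0.3188
  (v3,v7,v0) [-+-] → (1.71589, 0.59, -0.46)–(2.00232, 0.59, -0.173563)  len=0.4051
  (v0,v7,v4) [-++] → (2.00232, 0.59, -0.173563)–(2.17587, 0.59, 0)  len=0.2454
  (v12,v16,v13) [+-+] → (-2.2164, 0.59, 0)–(-1.8614, 0.59, 0.393967)  len=0.5303
  (v13,v16,v17) [+--] → (-1.8614, 0.59, 0.393967)–(-1.8019, 0.59, 0.46)  len=0.0889
  (v13,v17,v14) [+-+] → (-1.8019, 0.59, 0.46)–(-1.4086, 0.59, 0.0234193)  len=0.5876
  (v14,v17,v18) [+--] → (-1.4086, 0.59, 0.0234193)–(-1.3875, 0.59, 0)  len=0.0315
  (v14,v18,v15) [+-+] → (-1.3875, 0.59, 0)–(-1.72695, 0.59, -0.376805)  len=0.5072
  (v15,v18,v19) [+--] → (-1.72695, 0.59, -0.376805)–(-1.8019, 0.59, -0.46)  len=0.1120
  (v15,v19,v12) [+-+] → (-1.8019, 0.59, -0.46)–(-2.11415, 0.59, -0.113479)  len=0.4664
  (v12,v19,v16) [+--] → (-2.11415, 0.59, -0.113479)–(-2.2164, 0.59, 0)  len=0.1528

Chained into 2 loop(s):
  loop 1: 8 segments, perimeter = 2.6021
  loop 2: 8 segments, perimeter = 2.4767
Total perimeter = 5.079

loops=2 perimeter=5.079


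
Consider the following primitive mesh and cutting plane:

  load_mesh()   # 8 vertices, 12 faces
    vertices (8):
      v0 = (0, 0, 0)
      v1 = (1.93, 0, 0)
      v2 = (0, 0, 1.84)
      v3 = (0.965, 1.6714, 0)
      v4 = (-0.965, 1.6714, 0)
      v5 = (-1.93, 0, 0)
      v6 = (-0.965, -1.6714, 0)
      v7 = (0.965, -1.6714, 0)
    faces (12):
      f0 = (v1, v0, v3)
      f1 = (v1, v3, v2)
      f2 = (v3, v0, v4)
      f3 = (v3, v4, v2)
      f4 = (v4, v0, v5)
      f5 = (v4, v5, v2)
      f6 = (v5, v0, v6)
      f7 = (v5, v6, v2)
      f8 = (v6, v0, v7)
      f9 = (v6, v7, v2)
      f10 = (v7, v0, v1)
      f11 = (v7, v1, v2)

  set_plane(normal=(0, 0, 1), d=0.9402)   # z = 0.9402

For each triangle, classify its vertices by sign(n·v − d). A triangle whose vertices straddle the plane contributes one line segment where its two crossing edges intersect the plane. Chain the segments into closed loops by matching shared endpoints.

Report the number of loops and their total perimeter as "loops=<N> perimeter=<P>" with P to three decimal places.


loops=1 perimeter=5.663

Straddling triangles (6 of 12):
  (v1,v3,v2) [--+] → (0.471906, 0.817351, 0.9402)–(0.943812, 0, 0.9402)  len=0.9438
  (v3,v4,v2) [--+] → (-0.471906, 0.817351, 0.9402)–(0.471906, 0.817351, 0.9402)  len=0.9438
  (v4,v5,v2) [--+] → (-0.943812, 0, 0.9402)–(-0.471906, 0.817351, 0.9402)  len=0.9438
  (v5,v6,v2) [--+] → (-0.471906, -0.817351, 0.9402)–(-0.943812, 0, 0.9402)  len=0.9438
  (v6,v7,v2) [--+] → (0.471906, -0.817351, 0.9402)–(-0.471906, -0.817351, 0.9402)  len=0.9438
  (v7,v1,v2) [--+] → (0.943812, 0, 0.9402)–(0.471906, -0.817351, 0.9402)  len=0.9438

Chained into 1 loop(s):
  loop 1: 6 segments, perimeter = 5.6628
Total perimeter = 5.663


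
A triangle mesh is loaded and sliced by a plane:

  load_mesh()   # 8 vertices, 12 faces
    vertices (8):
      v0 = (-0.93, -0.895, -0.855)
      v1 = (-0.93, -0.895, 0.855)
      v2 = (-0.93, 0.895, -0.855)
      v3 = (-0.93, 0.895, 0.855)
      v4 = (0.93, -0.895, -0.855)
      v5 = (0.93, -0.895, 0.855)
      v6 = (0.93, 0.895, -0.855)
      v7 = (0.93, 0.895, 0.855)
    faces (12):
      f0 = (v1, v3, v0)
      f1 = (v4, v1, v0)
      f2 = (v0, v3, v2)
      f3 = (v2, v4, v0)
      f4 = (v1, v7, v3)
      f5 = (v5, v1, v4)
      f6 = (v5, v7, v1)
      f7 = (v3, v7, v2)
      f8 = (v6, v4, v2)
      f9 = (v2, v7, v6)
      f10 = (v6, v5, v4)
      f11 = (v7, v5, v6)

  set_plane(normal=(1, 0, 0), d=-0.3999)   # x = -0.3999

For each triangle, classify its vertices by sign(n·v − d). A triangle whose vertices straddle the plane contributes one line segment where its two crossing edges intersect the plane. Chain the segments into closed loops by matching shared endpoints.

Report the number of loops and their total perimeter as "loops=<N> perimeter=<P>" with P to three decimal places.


Straddling triangles (8 of 12):
  (v4,v1,v0) [+--] → (-0.3999, -0.895, 0.36765)–(-0.3999, -0.895, -0.855)  len=1.2227
  (v2,v4,v0) [-+-] → (-0.3999, 0.38485, -0.855)–(-0.3999, -0.895, -0.855)  len=1.2799
  (v1,v7,v3) [-+-] → (-0.3999, -0.38485, 0.855)–(-0.3999, 0.895, 0.855)  len=1.2799
  (v5,v1,v4) [+-+] → (-0.3999, -0.895, 0.855)–(-0.3999, -0.895, 0.36765)  len=0.4873
  (v5,v7,v1) [++-] → (-0.3999, -0.38485, 0.855)–(-0.3999, -0.895, 0.855)  len=0.5102
  (v3,v7,v2) [-+-] → (-0.3999, 0.895, 0.855)–(-0.3999, 0.895, -0.36765)  len=1.2227
  (v6,v4,v2) [++-] → (-0.3999, 0.38485, -0.855)–(-0.3999, 0.895, -0.855)  len=0.5102
  (v2,v7,v6) [-++] → (-0.3999, 0.895, -0.36765)–(-0.3999, 0.895, -0.855)  len=0.4873

Chained into 1 loop(s):
  loop 1: 8 segments, perimeter = 7.0000
Total perimeter = 7.000

loops=1 perimeter=7.000


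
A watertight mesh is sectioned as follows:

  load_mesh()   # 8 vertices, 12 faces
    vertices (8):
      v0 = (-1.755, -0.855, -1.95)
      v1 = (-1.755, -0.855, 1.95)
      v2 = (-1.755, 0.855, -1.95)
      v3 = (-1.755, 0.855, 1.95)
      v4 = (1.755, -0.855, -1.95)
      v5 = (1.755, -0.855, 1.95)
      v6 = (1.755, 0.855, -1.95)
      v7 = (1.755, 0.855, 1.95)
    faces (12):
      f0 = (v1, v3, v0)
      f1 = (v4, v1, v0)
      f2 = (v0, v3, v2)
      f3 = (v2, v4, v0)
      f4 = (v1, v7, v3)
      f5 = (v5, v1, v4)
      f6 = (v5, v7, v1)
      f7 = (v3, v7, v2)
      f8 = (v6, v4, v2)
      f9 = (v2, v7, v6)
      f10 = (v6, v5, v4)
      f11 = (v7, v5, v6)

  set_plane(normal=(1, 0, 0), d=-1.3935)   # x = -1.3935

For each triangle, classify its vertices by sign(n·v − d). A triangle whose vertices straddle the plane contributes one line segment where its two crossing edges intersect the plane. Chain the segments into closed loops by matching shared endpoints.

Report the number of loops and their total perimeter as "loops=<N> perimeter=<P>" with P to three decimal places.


Straddling triangles (8 of 12):
  (v4,v1,v0) [+--] → (-1.3935, -0.855, 1.54833)–(-1.3935, -0.855, -1.95)  len=3.4983
  (v2,v4,v0) [-+-] → (-1.3935, 0.678885, -1.95)–(-1.3935, -0.855, -1.95)  len=1.5339
  (v1,v7,v3) [-+-] → (-1.3935, -0.678885, 1.95)–(-1.3935, 0.855, 1.95)  len=1.5339
  (v5,v1,v4) [+-+] → (-1.3935, -0.855, 1.95)–(-1.3935, -0.855, 1.54833)  len=0.4017
  (v5,v7,v1) [++-] → (-1.3935, -0.678885, 1.95)–(-1.3935, -0.855, 1.95)  len=0.1761
  (v3,v7,v2) [-+-] → (-1.3935, 0.855, 1.95)–(-1.3935, 0.855, -1.54833)  len=3.4983
  (v6,v4,v2) [++-] → (-1.3935, 0.678885, -1.95)–(-1.3935, 0.855, -1.95)  len=0.1761
  (v2,v7,v6) [-++] → (-1.3935, 0.855, -1.54833)–(-1.3935, 0.855, -1.95)  len=0.4017

Chained into 1 loop(s):
  loop 1: 8 segments, perimeter = 11.2200
Total perimeter = 11.220

loops=1 perimeter=11.220


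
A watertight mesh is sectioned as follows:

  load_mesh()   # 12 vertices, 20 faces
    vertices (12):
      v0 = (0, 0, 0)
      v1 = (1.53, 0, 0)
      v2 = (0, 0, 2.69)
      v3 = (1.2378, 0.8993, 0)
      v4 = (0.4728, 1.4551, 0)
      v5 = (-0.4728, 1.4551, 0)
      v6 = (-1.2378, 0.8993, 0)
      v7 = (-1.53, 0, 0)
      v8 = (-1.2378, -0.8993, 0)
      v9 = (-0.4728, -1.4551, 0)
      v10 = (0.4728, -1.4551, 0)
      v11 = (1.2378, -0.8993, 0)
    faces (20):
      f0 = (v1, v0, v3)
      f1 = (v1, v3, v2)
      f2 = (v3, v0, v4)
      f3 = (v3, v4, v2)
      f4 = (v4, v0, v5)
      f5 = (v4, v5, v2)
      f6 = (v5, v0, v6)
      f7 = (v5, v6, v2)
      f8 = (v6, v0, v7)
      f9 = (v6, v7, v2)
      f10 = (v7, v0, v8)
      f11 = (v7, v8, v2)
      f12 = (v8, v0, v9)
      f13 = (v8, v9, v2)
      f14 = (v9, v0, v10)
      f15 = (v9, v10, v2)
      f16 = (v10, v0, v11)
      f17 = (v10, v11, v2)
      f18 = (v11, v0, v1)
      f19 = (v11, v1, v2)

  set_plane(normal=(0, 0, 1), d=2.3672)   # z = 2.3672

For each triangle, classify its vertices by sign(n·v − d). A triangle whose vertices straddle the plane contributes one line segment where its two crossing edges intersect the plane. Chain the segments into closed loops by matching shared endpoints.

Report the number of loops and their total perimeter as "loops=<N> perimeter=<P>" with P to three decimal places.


loops=1 perimeter=1.135

Straddling triangles (10 of 20):
  (v1,v3,v2) [--+] → (0.148536, 0.107916, 2.3672)–(0.1836, 0, 2.3672)  len=0.1135
  (v3,v4,v2) [--+] → (0.056736, 0.174612, 2.3672)–(0.148536, 0.107916, 2.3672)  len=0.1135
  (v4,v5,v2) [--+] → (-0.056736, 0.174612, 2.3672)–(0.056736, 0.174612, 2.3672)  len=0.1135
  (v5,v6,v2) [--+] → (-0.148536, 0.107916, 2.3672)–(-0.056736, 0.174612, 2.3672)  len=0.1135
  (v6,v7,v2) [--+] → (-0.1836, 0, 2.3672)–(-0.148536, 0.107916, 2.3672)  len=0.1135
  (v7,v8,v2) [--+] → (-0.148536, -0.107916, 2.3672)–(-0.1836, 0, 2.3672)  len=0.1135
  (v8,v9,v2) [--+] → (-0.056736, -0.174612, 2.3672)–(-0.148536, -0.107916, 2.3672)  len=0.1135
  (v9,v10,v2) [--+] → (0.056736, -0.174612, 2.3672)–(-0.056736, -0.174612, 2.3672)  len=0.1135
  (v10,v11,v2) [--+] → (0.148536, -0.107916, 2.3672)–(0.056736, -0.174612, 2.3672)  len=0.1135
  (v11,v1,v2) [--+] → (0.1836, 0, 2.3672)–(0.148536, -0.107916, 2.3672)  len=0.1135

Chained into 1 loop(s):
  loop 1: 10 segments, perimeter = 1.1347
Total perimeter = 1.135


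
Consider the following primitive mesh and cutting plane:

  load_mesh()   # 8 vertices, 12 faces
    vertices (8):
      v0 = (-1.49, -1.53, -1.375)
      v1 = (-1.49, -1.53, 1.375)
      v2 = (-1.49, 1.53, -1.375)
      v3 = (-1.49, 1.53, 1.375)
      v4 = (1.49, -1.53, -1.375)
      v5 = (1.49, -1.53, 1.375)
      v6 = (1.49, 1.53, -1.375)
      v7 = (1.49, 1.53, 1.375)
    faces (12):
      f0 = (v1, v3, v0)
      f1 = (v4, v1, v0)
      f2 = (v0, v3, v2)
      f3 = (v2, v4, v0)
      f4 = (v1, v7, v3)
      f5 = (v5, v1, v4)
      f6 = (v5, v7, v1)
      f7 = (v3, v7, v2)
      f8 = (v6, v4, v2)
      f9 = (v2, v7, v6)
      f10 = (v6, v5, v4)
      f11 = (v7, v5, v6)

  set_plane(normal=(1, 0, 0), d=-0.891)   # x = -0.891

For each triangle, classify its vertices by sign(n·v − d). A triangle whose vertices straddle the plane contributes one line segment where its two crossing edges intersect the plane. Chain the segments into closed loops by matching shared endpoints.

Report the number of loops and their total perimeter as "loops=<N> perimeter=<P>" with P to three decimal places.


loops=1 perimeter=11.620

Straddling triangles (8 of 12):
  (v4,v1,v0) [+--] → (-0.891, -1.53, 0.822232)–(-0.891, -1.53, -1.375)  len=2.1972
  (v2,v4,v0) [-+-] → (-0.891, 0.914919, -1.375)–(-0.891, -1.53, -1.375)  len=2.4449
  (v1,v7,v3) [-+-] → (-0.891, -0.914919, 1.375)–(-0.891, 1.53, 1.375)  len=2.4449
  (v5,v1,v4) [+-+] → (-0.891, -1.53, 1.375)–(-0.891, -1.53, 0.822232)  len=0.5528
  (v5,v7,v1) [++-] → (-0.891, -0.914919, 1.375)–(-0.891, -1.53, 1.375)  len=0.6151
  (v3,v7,v2) [-+-] → (-0.891, 1.53, 1.375)–(-0.891, 1.53, -0.822232)  len=2.1972
  (v6,v4,v2) [++-] → (-0.891, 0.914919, -1.375)–(-0.891, 1.53, -1.375)  len=0.6151
  (v2,v7,v6) [-++] → (-0.891, 1.53, -0.822232)–(-0.891, 1.53, -1.375)  len=0.5528

Chained into 1 loop(s):
  loop 1: 8 segments, perimeter = 11.6200
Total perimeter = 11.620


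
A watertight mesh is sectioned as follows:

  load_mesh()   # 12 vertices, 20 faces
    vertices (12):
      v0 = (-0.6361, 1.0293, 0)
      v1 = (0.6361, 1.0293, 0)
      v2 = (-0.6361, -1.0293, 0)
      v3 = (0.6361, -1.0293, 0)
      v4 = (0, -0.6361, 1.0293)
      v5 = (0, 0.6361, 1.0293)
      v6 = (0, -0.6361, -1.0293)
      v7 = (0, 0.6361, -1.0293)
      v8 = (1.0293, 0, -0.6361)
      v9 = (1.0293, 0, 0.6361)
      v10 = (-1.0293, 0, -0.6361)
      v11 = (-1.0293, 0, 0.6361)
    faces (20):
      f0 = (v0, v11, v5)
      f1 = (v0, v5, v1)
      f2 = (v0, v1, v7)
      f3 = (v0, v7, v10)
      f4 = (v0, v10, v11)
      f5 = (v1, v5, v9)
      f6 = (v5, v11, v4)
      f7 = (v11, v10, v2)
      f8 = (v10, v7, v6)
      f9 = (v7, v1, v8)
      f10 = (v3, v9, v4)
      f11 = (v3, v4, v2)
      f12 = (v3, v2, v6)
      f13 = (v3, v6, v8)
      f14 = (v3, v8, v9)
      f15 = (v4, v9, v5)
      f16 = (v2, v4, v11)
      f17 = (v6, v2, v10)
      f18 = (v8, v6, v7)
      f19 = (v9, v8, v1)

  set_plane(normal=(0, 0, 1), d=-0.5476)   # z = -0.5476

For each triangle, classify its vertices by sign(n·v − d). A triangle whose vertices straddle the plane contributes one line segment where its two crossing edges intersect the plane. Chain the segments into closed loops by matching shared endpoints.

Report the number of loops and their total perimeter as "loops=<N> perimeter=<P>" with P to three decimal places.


loops=1 perimeter=5.633

Straddling triangles (10 of 20):
  (v0,v1,v7) [++-] → (0.297687, 0.820113, -0.5476)–(-0.297687, 0.820113, -0.5476)  len=0.5954
  (v0,v7,v10) [+--] → (-0.297687, 0.820113, -0.5476)–(-0.974594, 0.143206, -0.5476)  len=0.9573
  (v0,v10,v11) [+-+] → (-0.974594, 0.143206, -0.5476)–(-1.0293, 0, -0.5476)  len=0.1533
  (v11,v10,v2) [+-+] → (-1.0293, 0, -0.5476)–(-0.974594, -0.143206, -0.5476)  len=0.1533
  (v7,v1,v8) [-+-] → (0.297687, 0.820113, -0.5476)–(0.974594, 0.143206, -0.5476)  len=0.9573
  (v3,v2,v6) [++-] → (-0.297687, -0.820113, -0.5476)–(0.297687, -0.820113, -0.5476)  len=0.5954
  (v3,v6,v8) [+--] → (0.297687, -0.820113, -0.5476)–(0.974594, -0.143206, -0.5476)  len=0.9573
  (v3,v8,v9) [+-+] → (0.974594, -0.143206, -0.5476)–(1.0293, 0, -0.5476)  len=0.1533
  (v6,v2,v10) [-+-] → (-0.297687, -0.820113, -0.5476)–(-0.974594, -0.143206, -0.5476)  len=0.9573
  (v9,v8,v1) [+-+] → (1.0293, 0, -0.5476)–(0.974594, 0.143206, -0.5476)  len=0.1533

Chained into 1 loop(s):
  loop 1: 10 segments, perimeter = 5.6331
Total perimeter = 5.633


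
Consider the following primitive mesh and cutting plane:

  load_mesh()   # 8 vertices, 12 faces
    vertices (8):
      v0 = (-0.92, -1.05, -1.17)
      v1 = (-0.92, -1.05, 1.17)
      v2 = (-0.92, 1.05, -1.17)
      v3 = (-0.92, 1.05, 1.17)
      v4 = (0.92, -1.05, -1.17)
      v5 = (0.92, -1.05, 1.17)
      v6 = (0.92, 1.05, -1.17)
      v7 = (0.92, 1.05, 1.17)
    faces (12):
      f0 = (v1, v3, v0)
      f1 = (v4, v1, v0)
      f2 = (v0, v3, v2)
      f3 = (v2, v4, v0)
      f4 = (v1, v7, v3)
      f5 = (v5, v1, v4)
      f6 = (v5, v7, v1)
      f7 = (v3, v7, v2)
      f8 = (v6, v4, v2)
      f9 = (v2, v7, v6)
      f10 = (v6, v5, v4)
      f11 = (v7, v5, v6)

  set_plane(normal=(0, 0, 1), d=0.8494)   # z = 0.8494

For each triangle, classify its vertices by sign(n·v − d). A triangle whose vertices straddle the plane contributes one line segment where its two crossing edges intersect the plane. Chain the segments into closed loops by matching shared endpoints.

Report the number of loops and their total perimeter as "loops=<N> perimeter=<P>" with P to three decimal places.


Straddling triangles (8 of 12):
  (v1,v3,v0) [++-] → (-0.92, 0.762282, 0.8494)–(-0.92, -1.05, 0.8494)  len=1.8123
  (v4,v1,v0) [-+-] → (-0.667904, -1.05, 0.8494)–(-0.92, -1.05, 0.8494)  len=0.2521
  (v0,v3,v2) [-+-] → (-0.92, 0.762282, 0.8494)–(-0.92, 1.05, 0.8494)  len=0.2877
  (v5,v1,v4) [++-] → (-0.667904, -1.05, 0.8494)–(0.92, -1.05, 0.8494)  len=1.5879
  (v3,v7,v2) [++-] → (0.667904, 1.05, 0.8494)–(-0.92, 1.05, 0.8494)  len=1.5879
  (v2,v7,v6) [-+-] → (0.667904, 1.05, 0.8494)–(0.92, 1.05, 0.8494)  len=0.2521
  (v6,v5,v4) [-+-] → (0.92, -0.762282, 0.8494)–(0.92, -1.05, 0.8494)  len=0.2877
  (v7,v5,v6) [++-] → (0.92, -0.762282, 0.8494)–(0.92, 1.05, 0.8494)  len=1.8123

Chained into 1 loop(s):
  loop 1: 8 segments, perimeter = 7.8800
Total perimeter = 7.880

loops=1 perimeter=7.880


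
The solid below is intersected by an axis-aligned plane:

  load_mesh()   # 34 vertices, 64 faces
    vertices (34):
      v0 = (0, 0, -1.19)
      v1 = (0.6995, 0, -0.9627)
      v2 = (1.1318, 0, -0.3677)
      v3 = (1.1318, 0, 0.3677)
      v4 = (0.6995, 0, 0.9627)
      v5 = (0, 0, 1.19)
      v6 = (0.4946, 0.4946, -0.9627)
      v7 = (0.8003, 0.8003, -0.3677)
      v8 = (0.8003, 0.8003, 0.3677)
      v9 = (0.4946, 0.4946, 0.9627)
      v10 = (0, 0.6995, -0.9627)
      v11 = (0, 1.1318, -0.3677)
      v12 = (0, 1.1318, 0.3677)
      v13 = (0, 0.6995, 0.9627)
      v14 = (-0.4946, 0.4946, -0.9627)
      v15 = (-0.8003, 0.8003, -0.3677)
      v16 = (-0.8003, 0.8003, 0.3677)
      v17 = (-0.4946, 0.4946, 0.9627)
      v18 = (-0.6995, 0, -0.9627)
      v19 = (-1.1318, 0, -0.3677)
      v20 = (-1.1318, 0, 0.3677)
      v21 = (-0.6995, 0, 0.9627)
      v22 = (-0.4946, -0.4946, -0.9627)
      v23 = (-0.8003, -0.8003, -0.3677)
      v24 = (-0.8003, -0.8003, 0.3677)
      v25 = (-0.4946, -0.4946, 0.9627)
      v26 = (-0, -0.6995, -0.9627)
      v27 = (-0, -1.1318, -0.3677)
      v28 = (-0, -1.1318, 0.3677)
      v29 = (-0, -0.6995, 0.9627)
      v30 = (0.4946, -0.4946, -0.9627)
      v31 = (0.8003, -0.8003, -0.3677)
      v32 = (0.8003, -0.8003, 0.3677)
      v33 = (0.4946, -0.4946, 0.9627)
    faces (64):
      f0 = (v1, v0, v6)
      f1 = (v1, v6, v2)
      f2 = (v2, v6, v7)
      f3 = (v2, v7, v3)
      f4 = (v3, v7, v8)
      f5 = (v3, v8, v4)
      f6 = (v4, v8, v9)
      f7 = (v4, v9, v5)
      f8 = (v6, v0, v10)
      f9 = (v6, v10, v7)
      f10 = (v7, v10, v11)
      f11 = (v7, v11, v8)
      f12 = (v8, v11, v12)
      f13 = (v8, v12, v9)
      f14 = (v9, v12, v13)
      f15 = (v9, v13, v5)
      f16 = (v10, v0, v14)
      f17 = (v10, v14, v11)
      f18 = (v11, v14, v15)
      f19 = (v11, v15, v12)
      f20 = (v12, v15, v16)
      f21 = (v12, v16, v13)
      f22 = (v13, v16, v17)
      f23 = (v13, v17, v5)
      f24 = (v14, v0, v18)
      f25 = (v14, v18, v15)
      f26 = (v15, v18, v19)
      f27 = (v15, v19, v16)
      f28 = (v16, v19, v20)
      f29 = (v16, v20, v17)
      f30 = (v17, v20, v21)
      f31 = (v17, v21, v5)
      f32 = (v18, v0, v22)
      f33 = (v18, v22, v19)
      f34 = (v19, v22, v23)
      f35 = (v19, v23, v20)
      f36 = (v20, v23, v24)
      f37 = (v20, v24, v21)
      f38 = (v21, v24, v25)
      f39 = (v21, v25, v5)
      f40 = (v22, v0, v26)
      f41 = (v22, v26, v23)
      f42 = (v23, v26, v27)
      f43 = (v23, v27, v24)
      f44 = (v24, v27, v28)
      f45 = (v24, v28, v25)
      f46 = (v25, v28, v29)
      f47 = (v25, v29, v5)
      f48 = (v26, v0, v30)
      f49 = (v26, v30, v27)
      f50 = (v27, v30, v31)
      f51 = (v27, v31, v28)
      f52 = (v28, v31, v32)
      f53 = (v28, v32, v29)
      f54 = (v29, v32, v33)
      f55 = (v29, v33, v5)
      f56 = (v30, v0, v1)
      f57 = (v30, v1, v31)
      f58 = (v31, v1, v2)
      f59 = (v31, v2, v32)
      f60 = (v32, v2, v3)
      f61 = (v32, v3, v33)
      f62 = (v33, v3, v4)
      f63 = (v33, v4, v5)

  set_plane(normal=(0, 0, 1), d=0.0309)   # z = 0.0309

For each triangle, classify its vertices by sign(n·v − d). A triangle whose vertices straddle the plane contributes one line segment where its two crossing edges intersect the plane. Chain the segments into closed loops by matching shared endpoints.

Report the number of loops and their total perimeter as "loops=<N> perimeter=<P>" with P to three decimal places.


loops=1 perimeter=6.930

Straddling triangles (16 of 64):
  (v2,v7,v3) [--+] → (0.979979, 0.366523, 0.0309)–(1.1318, 0, 0.0309)  len=0.3967
  (v3,v7,v8) [+-+] → (0.979979, 0.366523, 0.0309)–(0.8003, 0.8003, 0.0309)  len=0.4695
  (v7,v11,v8) [--+] → (0.433777, 0.952121, 0.0309)–(0.8003, 0.8003, 0.0309)  len=0.3967
  (v8,v11,v12) [+-+] → (0.433777, 0.952121, 0.0309)–(0, 1.1318, 0.0309)  len=0.4695
  (v11,v15,v12) [--+] → (-0.366523, 0.979979, 0.0309)–(0, 1.1318, 0.0309)  len=0.3967
  (v12,v15,v16) [+-+] → (-0.366523, 0.979979, 0.0309)–(-0.8003, 0.8003, 0.0309)  len=0.4695
  (v15,v19,v16) [--+] → (-0.952121, 0.433777, 0.0309)–(-0.8003, 0.8003, 0.0309)  len=0.3967
  (v16,v19,v20) [+-+] → (-0.952121, 0.433777, 0.0309)–(-1.1318, 0, 0.0309)  len=0.4695
  (v19,v23,v20) [--+] → (-0.979979, -0.366523, 0.0309)–(-1.1318, 0, 0.0309)  len=0.3967
  (v20,v23,v24) [+-+] → (-0.979979, -0.366523, 0.0309)–(-0.8003, -0.8003, 0.0309)  len=0.4695
  (v23,v27,v24) [--+] → (-0.433777, -0.952121, 0.0309)–(-0.8003, -0.8003, 0.0309)  len=0.3967
  (v24,v27,v28) [+-+] → (-0.433777, -0.952121, 0.0309)–(0, -1.1318, 0.0309)  len=0.4695
  (v27,v31,v28) [--+] → (0.366523, -0.979979, 0.0309)–(0, -1.1318, 0.0309)  len=0.3967
  (v28,v31,v32) [+-+] → (0.366523, -0.979979, 0.0309)–(0.8003, -0.8003, 0.0309)  len=0.4695
  (v31,v2,v32) [--+] → (0.952121, -0.433777, 0.0309)–(0.8003, -0.8003, 0.0309)  len=0.3967
  (v32,v2,v3) [+-+] → (0.952121, -0.433777, 0.0309)–(1.1318, 0, 0.0309)  len=0.4695

Chained into 1 loop(s):
  loop 1: 16 segments, perimeter = 6.9299
Total perimeter = 6.930


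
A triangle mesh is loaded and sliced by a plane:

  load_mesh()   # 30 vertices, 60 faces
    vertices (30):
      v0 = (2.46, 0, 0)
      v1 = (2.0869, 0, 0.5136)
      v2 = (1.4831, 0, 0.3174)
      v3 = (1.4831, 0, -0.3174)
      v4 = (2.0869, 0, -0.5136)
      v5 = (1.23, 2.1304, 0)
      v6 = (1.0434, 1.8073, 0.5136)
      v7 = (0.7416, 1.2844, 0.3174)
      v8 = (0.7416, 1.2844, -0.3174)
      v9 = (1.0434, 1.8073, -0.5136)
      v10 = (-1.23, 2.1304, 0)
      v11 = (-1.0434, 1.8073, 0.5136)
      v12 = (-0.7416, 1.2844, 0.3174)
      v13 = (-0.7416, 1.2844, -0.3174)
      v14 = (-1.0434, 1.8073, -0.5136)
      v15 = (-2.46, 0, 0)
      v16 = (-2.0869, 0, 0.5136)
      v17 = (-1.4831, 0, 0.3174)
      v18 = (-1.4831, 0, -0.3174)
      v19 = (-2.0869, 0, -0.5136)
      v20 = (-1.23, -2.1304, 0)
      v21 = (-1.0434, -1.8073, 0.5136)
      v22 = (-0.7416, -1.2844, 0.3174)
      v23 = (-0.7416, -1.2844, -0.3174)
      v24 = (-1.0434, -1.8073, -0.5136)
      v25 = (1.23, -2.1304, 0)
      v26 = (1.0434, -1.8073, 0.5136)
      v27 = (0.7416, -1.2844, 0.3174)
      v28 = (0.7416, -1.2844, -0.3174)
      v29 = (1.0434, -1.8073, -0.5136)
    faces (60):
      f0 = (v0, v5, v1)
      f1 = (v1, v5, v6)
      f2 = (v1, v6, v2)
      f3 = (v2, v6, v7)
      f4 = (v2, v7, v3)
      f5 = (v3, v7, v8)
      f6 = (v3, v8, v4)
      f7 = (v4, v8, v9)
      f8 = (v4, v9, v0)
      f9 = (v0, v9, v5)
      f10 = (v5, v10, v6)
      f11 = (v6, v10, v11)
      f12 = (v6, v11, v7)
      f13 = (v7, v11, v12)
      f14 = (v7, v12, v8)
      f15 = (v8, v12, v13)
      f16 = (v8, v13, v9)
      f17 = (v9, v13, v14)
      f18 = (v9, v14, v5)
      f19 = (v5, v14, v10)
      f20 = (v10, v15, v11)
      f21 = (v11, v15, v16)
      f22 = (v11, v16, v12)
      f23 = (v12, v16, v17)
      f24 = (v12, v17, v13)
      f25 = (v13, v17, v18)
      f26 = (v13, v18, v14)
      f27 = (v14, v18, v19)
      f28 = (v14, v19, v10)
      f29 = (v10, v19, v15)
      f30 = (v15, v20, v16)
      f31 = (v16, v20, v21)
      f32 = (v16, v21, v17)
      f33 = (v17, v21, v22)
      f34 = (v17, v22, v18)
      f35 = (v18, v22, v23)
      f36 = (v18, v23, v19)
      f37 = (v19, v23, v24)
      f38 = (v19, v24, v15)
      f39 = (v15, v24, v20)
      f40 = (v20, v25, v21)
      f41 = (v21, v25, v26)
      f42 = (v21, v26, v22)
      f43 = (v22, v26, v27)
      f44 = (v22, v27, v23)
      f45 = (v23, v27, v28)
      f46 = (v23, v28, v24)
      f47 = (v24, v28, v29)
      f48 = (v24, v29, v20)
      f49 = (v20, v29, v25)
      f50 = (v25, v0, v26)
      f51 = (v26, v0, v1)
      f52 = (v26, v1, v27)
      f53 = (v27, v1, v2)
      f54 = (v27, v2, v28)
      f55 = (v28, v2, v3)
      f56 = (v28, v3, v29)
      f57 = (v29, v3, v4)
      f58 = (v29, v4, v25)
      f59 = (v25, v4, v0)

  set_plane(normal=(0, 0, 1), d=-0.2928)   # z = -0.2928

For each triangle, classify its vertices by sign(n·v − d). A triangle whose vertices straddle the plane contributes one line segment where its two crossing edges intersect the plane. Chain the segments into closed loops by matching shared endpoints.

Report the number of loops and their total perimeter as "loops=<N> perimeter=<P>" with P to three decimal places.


Straddling triangles (24 of 60):
  (v2,v7,v3) [++-] → (1.45437, 0.0497735, -0.2928)–(1.4831, 0, -0.2928)  len=0.0575
  (v3,v7,v8) [-+-] → (1.45437, 0.0497735, -0.2928)–(0.7416, 1.2844, -0.2928)  len=1.4256
  (v4,v9,v0) [--+] → (1.65241, 1.03033, -0.2928)–(2.2473, 0, -0.2928)  len=1.1897
  (v0,v9,v5) [+-+] → (1.65241, 1.03033, -0.2928)–(1.12362, 1.9462, -0.2928)  len=1.0576
  (v7,v12,v8) [++-] → (0.684122, 1.2844, -0.2928)–(0.7416, 1.2844, -0.2928)  len=0.0575
  (v8,v12,v13) [-+-] → (0.684122, 1.2844, -0.2928)–(-0.7416, 1.2844, -0.2928)  len=1.4257
  (v9,v14,v5) [--+] → (-0.0660505, 1.9462, -0.2928)–(1.12362, 1.9462, -0.2928)  len=1.1897
  (v5,v14,v10) [+-+] → (-0.0660505, 1.9462, -0.2928)–(-1.12362, 1.9462, -0.2928)  len=1.0576
  (v12,v17,v13) [++-] → (-0.770335, 1.23463, -0.2928)–(-0.7416, 1.2844, -0.2928)  len=0.0575
  (v13,v17,v18) [-+-] → (-0.770335, 1.23463, -0.2928)–(-1.4831, 0, -0.2928)  len=1.4256
  (v14,v19,v10) [--+] → (-1.71851, 0.915873, -0.2928)–(-1.12362, 1.9462, -0.2928)  len=1.1897
  (v10,v19,v15) [+-+] → (-1.71851, 0.915873, -0.2928)–(-2.2473, 0, -0.2928)  len=1.0576
  (v17,v22,v18) [++-] → (-1.45437, -0.0497735, -0.2928)–(-1.4831, 0, -0.2928)  len=0.0575
  (v18,v22,v23) [-+-] → (-1.45437, -0.0497735, -0.2928)–(-0.7416, -1.2844, -0.2928)  len=1.4256
  (v19,v24,v15) [--+] → (-1.65241, -1.03033, -0.2928)–(-2.2473, 0, -0.2928)  len=1.1897
  (v15,v24,v20) [+-+] → (-1.65241, -1.03033, -0.2928)–(-1.12362, -1.9462, -0.2928)  len=1.0576
  (v22,v27,v23) [++-] → (-0.684122, -1.2844, -0.2928)–(-0.7416, -1.2844, -0.2928)  len=0.0575
  (v23,v27,v28) [-+-] → (-0.684122, -1.2844, -0.2928)–(0.7416, -1.2844, -0.2928)  len=1.4257
  (v24,v29,v20) [--+] → (0.0660505, -1.9462, -0.2928)–(-1.12362, -1.9462, -0.2928)  len=1.1897
  (v20,v29,v25) [+-+] → (0.0660505, -1.9462, -0.2928)–(1.12362, -1.9462, -0.2928)  len=1.0576
  (v27,v2,v28) [++-] → (0.770335, -1.23463, -0.2928)–(0.7416, -1.2844, -0.2928)  len=0.0575
  (v28,v2,v3) [-+-] → (0.770335, -1.23463, -0.2928)–(1.4831, 0, -0.2928)  len=1.4256
  (v29,v4,v25) [--+] → (1.71851, -0.915873, -0.2928)–(1.12362, -1.9462, -0.2928)  len=1.1897
  (v25,v4,v0) [+-+] → (1.71851, -0.915873, -0.2928)–(2.2473, 0, -0.2928)  len=1.0576

Chained into 2 loop(s):
  loop 1: 12 segments, perimeter = 8.8987
  loop 2: 12 segments, perimeter = 13.4837
Total perimeter = 22.382

loops=2 perimeter=22.382
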